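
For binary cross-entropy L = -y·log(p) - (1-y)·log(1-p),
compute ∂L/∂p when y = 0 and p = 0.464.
∂L/∂p = 1.866

∂L/∂p = -y/p + (1-y)/(1-p) = 0 + 1/0.536 = 1.866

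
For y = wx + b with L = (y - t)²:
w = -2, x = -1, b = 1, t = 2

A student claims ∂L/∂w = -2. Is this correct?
Correct

y = (-2)(-1) + 1 = 3
∂L/∂y = 2(y - t) = 2(3 - 2) = 2
∂y/∂w = x = -1
∂L/∂w = 2 × -1 = -2

Claimed value: -2
Correct: The correct gradient is -2.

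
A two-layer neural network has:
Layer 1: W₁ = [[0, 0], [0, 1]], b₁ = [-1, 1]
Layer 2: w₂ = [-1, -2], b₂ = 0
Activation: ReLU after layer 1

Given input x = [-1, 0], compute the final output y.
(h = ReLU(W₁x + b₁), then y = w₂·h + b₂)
y = -2

Layer 1 pre-activation: z₁ = [-1, 1]
After ReLU: h = [0, 1]
Layer 2 output: y = -1×0 + -2×1 + 0 = -2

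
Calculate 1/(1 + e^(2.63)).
0.06723

sigmoid(-2.63) = 1/(1 + e^(2.63)) = 1/(1 + 13.87) = 0.06723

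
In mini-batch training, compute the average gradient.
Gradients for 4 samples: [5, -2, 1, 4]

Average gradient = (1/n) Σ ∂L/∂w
Average gradient = 2

Average = (1/4)(5 + -2 + 1 + 4) = 8/4 = 2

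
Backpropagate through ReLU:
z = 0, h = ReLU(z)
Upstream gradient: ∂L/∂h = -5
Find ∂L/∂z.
∂L/∂z = 0

h = ReLU(0) = 0
At z = 0: ∂h/∂z = 0 (by convention)
∂L/∂z = ∂L/∂h · ∂h/∂z = -5 × 0 = 0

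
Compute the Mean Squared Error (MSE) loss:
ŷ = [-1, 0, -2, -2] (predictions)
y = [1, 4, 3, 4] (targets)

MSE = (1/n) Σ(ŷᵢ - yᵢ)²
MSE = 20.25

MSE = (1/4)((-1-1)² + (0-4)² + (-2-3)² + (-2-4)²) = (1/4)(4 + 16 + 25 + 36) = 20.25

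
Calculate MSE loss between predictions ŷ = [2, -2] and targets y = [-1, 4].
MSE = 22.5

MSE = (1/2)((2--1)² + (-2-4)²) = (1/2)(9 + 36) = 22.5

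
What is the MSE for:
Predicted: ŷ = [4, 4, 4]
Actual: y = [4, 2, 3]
MSE = 1.667

MSE = (1/3)((4-4)² + (4-2)² + (4-3)²) = (1/3)(0 + 4 + 1) = 1.667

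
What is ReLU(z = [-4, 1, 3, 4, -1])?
h = [0, 1, 3, 4, 0]

ReLU applied element-wise: max(0,-4)=0, max(0,1)=1, max(0,3)=3, max(0,4)=4, max(0,-1)=0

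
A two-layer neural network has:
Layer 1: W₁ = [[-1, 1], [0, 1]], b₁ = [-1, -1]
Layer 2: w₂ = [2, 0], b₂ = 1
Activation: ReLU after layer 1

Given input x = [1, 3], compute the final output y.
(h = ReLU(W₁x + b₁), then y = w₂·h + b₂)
y = 3

Layer 1 pre-activation: z₁ = [1, 2]
After ReLU: h = [1, 2]
Layer 2 output: y = 2×1 + 0×2 + 1 = 3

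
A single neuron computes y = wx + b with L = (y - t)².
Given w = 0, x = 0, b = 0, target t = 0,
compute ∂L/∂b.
∂L/∂b = 0

y = wx + b = (0)(0) + 0 = 0
∂L/∂y = 2(y - t) = 2(0 - 0) = 0
∂y/∂b = 1
∂L/∂b = ∂L/∂y · ∂y/∂b = 0 × 1 = 0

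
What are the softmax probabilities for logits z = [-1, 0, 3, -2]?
p = [0.017, 0.0463, 0.9304, 0.0063]

exp(z) = [0.3679, 1, 20.09, 0.1353]
Sum = 21.59
p = [0.017, 0.0463, 0.9304, 0.0063]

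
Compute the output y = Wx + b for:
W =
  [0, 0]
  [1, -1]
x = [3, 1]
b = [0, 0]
y = [0, 2]

Wx = [0×3 + 0×1, 1×3 + -1×1]
   = [0, 2]
y = Wx + b = [0 + 0, 2 + 0] = [0, 2]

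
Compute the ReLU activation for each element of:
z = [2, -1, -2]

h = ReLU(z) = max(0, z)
h = [2, 0, 0]

ReLU applied element-wise: max(0,2)=2, max(0,-1)=0, max(0,-2)=0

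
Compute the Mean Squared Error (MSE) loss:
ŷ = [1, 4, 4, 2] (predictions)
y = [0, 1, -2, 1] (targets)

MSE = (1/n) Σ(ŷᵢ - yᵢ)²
MSE = 11.75

MSE = (1/4)((1-0)² + (4-1)² + (4--2)² + (2-1)²) = (1/4)(1 + 9 + 36 + 1) = 11.75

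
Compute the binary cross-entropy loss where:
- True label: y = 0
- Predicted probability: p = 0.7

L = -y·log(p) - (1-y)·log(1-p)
L = 1.204

L = -0·log(0.7) - 1·log(0.3) = -log(0.3) = 1.204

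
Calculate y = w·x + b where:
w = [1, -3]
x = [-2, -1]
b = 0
y = 1

y = (1)(-2) + (-3)(-1) + 0 = 1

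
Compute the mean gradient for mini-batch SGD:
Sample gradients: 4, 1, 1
Average gradient = 2

Average = (1/3)(4 + 1 + 1) = 6/3 = 2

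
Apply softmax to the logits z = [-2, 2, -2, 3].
p = [0.0049, 0.2663, 0.0049, 0.7239]

exp(z) = [0.1353, 7.389, 0.1353, 20.09]
Sum = 27.75
p = [0.0049, 0.2663, 0.0049, 0.7239]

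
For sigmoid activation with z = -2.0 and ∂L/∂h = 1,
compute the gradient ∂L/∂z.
∂L/∂z = 0.105

σ(-2.0) = 0.1192
σ'(-2.0) = σ(-2.0)(1 - σ(-2.0)) = 0.1192 × 0.8808 = 0.105
∂L/∂z = ∂L/∂h · σ'(z) = 1 × 0.105 = 0.105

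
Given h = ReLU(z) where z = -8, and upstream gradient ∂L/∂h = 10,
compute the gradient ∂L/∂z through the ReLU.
∂L/∂z = 0

h = ReLU(-8) = 0
Since z < 0: ∂h/∂z = 0
∂L/∂z = ∂L/∂h · ∂h/∂z = 10 × 0 = 0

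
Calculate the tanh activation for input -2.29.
-0.9797

tanh(-2.29) = (e^(-2.29) - e^(2.29))/(e^(-2.29) + e^(2.29)) = -0.9797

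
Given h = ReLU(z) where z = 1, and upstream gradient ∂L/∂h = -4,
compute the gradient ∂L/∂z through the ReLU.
∂L/∂z = -4

h = ReLU(1) = 1
Since z > 0: ∂h/∂z = 1
∂L/∂z = ∂L/∂h · ∂h/∂z = -4 × 1 = -4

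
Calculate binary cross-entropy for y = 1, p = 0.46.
L = 0.7765

L = -1·log(0.46) - 0·log(0.54) = -log(0.46) = 0.7765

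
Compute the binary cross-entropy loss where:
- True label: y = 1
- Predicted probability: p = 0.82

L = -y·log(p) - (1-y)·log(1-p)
L = 0.1985

L = -1·log(0.82) - 0·log(0.18) = -log(0.82) = 0.1985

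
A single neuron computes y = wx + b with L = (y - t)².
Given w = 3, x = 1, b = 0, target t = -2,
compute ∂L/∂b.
∂L/∂b = 10

y = wx + b = (3)(1) + 0 = 3
∂L/∂y = 2(y - t) = 2(3 - -2) = 10
∂y/∂b = 1
∂L/∂b = ∂L/∂y · ∂y/∂b = 10 × 1 = 10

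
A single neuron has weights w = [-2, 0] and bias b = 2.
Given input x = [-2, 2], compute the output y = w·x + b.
y = 6

y = (-2)(-2) + (0)(2) + 2 = 6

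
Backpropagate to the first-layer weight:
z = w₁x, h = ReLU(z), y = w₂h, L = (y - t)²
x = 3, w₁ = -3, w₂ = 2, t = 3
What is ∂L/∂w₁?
∂L/∂w₁ = 0

Forward pass:
z = w₁x = -3×3 = -9
h = ReLU(-9) = 0
y = w₂h = 2×0 = 0

Backward pass:
∂L/∂y = 2(y - t) = 2(0 - 3) = -6
∂y/∂h = w₂ = 2
∂h/∂z = 0 (ReLU derivative)
∂z/∂w₁ = x = 3

∂L/∂w₁ = -6 × 2 × 0 × 3 = 0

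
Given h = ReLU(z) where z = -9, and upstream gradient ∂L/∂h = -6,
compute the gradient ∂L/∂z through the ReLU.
∂L/∂z = 0

h = ReLU(-9) = 0
Since z < 0: ∂h/∂z = 0
∂L/∂z = ∂L/∂h · ∂h/∂z = -6 × 0 = 0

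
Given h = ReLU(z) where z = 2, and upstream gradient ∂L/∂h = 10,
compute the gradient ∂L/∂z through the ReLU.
∂L/∂z = 10

h = ReLU(2) = 2
Since z > 0: ∂h/∂z = 1
∂L/∂z = ∂L/∂h · ∂h/∂z = 10 × 1 = 10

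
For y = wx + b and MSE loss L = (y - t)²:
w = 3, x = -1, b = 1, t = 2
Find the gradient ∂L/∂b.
∂L/∂b = -8

y = wx + b = (3)(-1) + 1 = -2
∂L/∂y = 2(y - t) = 2(-2 - 2) = -8
∂y/∂b = 1
∂L/∂b = ∂L/∂y · ∂y/∂b = -8 × 1 = -8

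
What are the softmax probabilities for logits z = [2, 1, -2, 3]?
p = [0.2436, 0.0896, 0.0045, 0.6623]

exp(z) = [7.389, 2.718, 0.1353, 20.09]
Sum = 30.33
p = [0.2436, 0.0896, 0.0045, 0.6623]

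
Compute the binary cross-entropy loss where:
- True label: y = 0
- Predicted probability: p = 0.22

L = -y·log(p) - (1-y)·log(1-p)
L = 0.2485

L = -0·log(0.22) - 1·log(0.78) = -log(0.78) = 0.2485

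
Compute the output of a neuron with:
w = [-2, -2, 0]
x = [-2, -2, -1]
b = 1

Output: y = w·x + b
y = 9

y = (-2)(-2) + (-2)(-2) + (0)(-1) + 1 = 9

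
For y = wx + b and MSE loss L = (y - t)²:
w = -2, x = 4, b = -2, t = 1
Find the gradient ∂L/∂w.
∂L/∂w = -88

y = wx + b = (-2)(4) + -2 = -10
∂L/∂y = 2(y - t) = 2(-10 - 1) = -22
∂y/∂w = x = 4
∂L/∂w = ∂L/∂y · ∂y/∂w = -22 × 4 = -88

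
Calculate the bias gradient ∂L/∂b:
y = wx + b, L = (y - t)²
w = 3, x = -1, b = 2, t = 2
∂L/∂b = -6

y = wx + b = (3)(-1) + 2 = -1
∂L/∂y = 2(y - t) = 2(-1 - 2) = -6
∂y/∂b = 1
∂L/∂b = ∂L/∂y · ∂y/∂b = -6 × 1 = -6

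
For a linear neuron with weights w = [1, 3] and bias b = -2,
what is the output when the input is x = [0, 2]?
y = 4

y = (1)(0) + (3)(2) + -2 = 4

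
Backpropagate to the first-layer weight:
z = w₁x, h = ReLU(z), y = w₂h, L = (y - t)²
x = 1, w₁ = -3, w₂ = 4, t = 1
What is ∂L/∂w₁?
∂L/∂w₁ = 0

Forward pass:
z = w₁x = -3×1 = -3
h = ReLU(-3) = 0
y = w₂h = 4×0 = 0

Backward pass:
∂L/∂y = 2(y - t) = 2(0 - 1) = -2
∂y/∂h = w₂ = 4
∂h/∂z = 0 (ReLU derivative)
∂z/∂w₁ = x = 1

∂L/∂w₁ = -2 × 4 × 0 × 1 = 0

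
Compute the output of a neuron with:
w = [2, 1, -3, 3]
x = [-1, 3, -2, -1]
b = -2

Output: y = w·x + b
y = 2

y = (2)(-1) + (1)(3) + (-3)(-2) + (3)(-1) + -2 = 2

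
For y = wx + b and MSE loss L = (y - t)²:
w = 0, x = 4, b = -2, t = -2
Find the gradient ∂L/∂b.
∂L/∂b = 0

y = wx + b = (0)(4) + -2 = -2
∂L/∂y = 2(y - t) = 2(-2 - -2) = 0
∂y/∂b = 1
∂L/∂b = ∂L/∂y · ∂y/∂b = 0 × 1 = 0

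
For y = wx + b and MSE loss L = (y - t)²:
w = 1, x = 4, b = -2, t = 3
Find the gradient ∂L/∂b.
∂L/∂b = -2

y = wx + b = (1)(4) + -2 = 2
∂L/∂y = 2(y - t) = 2(2 - 3) = -2
∂y/∂b = 1
∂L/∂b = ∂L/∂y · ∂y/∂b = -2 × 1 = -2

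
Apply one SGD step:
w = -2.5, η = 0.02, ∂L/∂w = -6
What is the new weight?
w_new = -2.38

w_new = w - η·∂L/∂w = -2.5 - 0.02×(-6) = -2.5 - (-0.12) = -2.38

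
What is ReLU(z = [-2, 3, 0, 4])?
h = [0, 3, 0, 4]

ReLU applied element-wise: max(0,-2)=0, max(0,3)=3, max(0,0)=0, max(0,4)=4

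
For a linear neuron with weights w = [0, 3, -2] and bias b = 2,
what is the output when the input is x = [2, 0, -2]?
y = 6

y = (0)(2) + (3)(0) + (-2)(-2) + 2 = 6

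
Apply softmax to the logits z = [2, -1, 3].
p = [0.2654, 0.0132, 0.7214]

exp(z) = [7.389, 0.3679, 20.09]
Sum = 27.84
p = [0.2654, 0.0132, 0.7214]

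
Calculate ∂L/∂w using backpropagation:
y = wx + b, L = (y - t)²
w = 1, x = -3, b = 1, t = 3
∂L/∂w = 30

y = wx + b = (1)(-3) + 1 = -2
∂L/∂y = 2(y - t) = 2(-2 - 3) = -10
∂y/∂w = x = -3
∂L/∂w = ∂L/∂y · ∂y/∂w = -10 × -3 = 30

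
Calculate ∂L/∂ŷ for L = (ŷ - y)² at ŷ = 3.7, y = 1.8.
∂L/∂ŷ = 3.8

∂L/∂ŷ = 2(ŷ - y) = 2(3.7 - 1.8) = 2(1.9) = 3.8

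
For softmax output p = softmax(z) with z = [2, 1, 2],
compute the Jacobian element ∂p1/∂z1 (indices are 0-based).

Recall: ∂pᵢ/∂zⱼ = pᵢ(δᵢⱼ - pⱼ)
∂p1/∂z1 = 0.1312

p = softmax(z) = [0.4223, 0.1554, 0.4223]
p1 = 0.1554

∂p1/∂z1 = p1(1 - p1) = 0.1554 × (1 - 0.1554) = 0.1312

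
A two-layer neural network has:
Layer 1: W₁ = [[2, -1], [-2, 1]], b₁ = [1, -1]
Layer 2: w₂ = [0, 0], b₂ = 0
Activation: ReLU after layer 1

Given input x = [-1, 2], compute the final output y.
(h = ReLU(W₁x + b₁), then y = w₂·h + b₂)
y = 0

Layer 1 pre-activation: z₁ = [-3, 3]
After ReLU: h = [0, 3]
Layer 2 output: y = 0×0 + 0×3 + 0 = 0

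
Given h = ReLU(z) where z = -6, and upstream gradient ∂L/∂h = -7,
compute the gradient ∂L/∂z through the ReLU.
∂L/∂z = 0

h = ReLU(-6) = 0
Since z < 0: ∂h/∂z = 0
∂L/∂z = ∂L/∂h · ∂h/∂z = -7 × 0 = 0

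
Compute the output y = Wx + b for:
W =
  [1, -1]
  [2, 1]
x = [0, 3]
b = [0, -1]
y = [-3, 2]

Wx = [1×0 + -1×3, 2×0 + 1×3]
   = [-3, 3]
y = Wx + b = [-3 + 0, 3 + -1] = [-3, 2]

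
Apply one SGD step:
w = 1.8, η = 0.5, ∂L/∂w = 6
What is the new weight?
w_new = -1.2

w_new = w - η·∂L/∂w = 1.8 - 0.5×(6) = 1.8 - (3) = -1.2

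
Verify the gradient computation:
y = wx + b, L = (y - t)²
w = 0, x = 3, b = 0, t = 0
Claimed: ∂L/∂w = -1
Incorrect

y = (0)(3) + 0 = 0
∂L/∂y = 2(y - t) = 2(0 - 0) = 0
∂y/∂w = x = 3
∂L/∂w = 0 × 3 = 0

Claimed value: -1
Incorrect: The correct gradient is 0.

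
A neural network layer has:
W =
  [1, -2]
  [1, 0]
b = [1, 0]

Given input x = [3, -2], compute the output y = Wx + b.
y = [8, 3]

Wx = [1×3 + -2×-2, 1×3 + 0×-2]
   = [7, 3]
y = Wx + b = [7 + 1, 3 + 0] = [8, 3]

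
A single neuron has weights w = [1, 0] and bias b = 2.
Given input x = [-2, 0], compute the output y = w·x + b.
y = 0

y = (1)(-2) + (0)(0) + 2 = 0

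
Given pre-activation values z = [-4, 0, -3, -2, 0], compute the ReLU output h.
h = [0, 0, 0, 0, 0]

ReLU applied element-wise: max(0,-4)=0, max(0,0)=0, max(0,-3)=0, max(0,-2)=0, max(0,0)=0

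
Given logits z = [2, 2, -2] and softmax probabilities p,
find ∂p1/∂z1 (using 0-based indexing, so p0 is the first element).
∂p1/∂z1 = 0.25

p = softmax(z) = [0.4955, 0.4955, 0.009075]
p1 = 0.4955

∂p1/∂z1 = p1(1 - p1) = 0.4955 × (1 - 0.4955) = 0.25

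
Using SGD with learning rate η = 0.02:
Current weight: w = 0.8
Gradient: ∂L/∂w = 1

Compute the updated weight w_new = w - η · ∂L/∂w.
w_new = 0.78

w_new = w - η·∂L/∂w = 0.8 - 0.02×(1) = 0.8 - (0.02) = 0.78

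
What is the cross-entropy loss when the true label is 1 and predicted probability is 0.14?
L = 1.966

L = -1·log(0.14) - 0·log(0.86) = -log(0.14) = 1.966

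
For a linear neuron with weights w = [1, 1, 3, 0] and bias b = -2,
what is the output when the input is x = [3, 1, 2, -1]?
y = 8

y = (1)(3) + (1)(1) + (3)(2) + (0)(-1) + -2 = 8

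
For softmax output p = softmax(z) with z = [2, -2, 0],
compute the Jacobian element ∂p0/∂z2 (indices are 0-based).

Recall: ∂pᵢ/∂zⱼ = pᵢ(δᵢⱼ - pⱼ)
∂p0/∂z2 = -0.1017

p = softmax(z) = [0.8668, 0.01588, 0.1173]
p0 = 0.8668, p2 = 0.1173

∂p0/∂z2 = -p0 × p2 = -0.8668 × 0.1173 = -0.1017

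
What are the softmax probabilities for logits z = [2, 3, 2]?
p = [0.2119, 0.5761, 0.2119]

exp(z) = [7.389, 20.09, 7.389]
Sum = 34.86
p = [0.2119, 0.5761, 0.2119]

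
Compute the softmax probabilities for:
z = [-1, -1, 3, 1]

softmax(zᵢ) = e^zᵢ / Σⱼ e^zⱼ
p = [0.0156, 0.0156, 0.8533, 0.1155]

exp(z) = [0.3679, 0.3679, 20.09, 2.718]
Sum = 23.54
p = [0.0156, 0.0156, 0.8533, 0.1155]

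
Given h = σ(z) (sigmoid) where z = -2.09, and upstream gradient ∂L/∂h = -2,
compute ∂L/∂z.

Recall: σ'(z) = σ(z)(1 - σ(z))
∂L/∂z = -0.1959

σ(-2.09) = 0.1101
σ'(-2.09) = σ(-2.09)(1 - σ(-2.09)) = 0.1101 × 0.8899 = 0.09796
∂L/∂z = ∂L/∂h · σ'(z) = -2 × 0.09796 = -0.1959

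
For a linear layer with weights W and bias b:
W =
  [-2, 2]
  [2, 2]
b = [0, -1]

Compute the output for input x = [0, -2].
y = [-4, -5]

Wx = [-2×0 + 2×-2, 2×0 + 2×-2]
   = [-4, -4]
y = Wx + b = [-4 + 0, -4 + -1] = [-4, -5]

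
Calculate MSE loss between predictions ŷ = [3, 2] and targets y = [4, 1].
MSE = 1

MSE = (1/2)((3-4)² + (2-1)²) = (1/2)(1 + 1) = 1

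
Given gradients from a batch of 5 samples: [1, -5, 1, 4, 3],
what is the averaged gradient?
Average gradient = 0.8

Average = (1/5)(1 + -5 + 1 + 4 + 3) = 4/5 = 0.8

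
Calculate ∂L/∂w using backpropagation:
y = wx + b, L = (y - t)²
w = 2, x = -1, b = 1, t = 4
∂L/∂w = 10

y = wx + b = (2)(-1) + 1 = -1
∂L/∂y = 2(y - t) = 2(-1 - 4) = -10
∂y/∂w = x = -1
∂L/∂w = ∂L/∂y · ∂y/∂w = -10 × -1 = 10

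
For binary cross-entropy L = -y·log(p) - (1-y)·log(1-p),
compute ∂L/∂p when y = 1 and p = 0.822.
∂L/∂p = -1.217

∂L/∂p = -y/p + (1-y)/(1-p) = -1/0.822 + 0 = -1.217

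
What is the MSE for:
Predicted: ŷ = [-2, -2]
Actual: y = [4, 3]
MSE = 30.5

MSE = (1/2)((-2-4)² + (-2-3)²) = (1/2)(36 + 25) = 30.5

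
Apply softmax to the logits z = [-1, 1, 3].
p = [0.0159, 0.1173, 0.8668]

exp(z) = [0.3679, 2.718, 20.09]
Sum = 23.17
p = [0.0159, 0.1173, 0.8668]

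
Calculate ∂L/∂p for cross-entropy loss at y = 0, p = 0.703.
∂L/∂p = 3.367

∂L/∂p = -y/p + (1-y)/(1-p) = 0 + 1/0.297 = 3.367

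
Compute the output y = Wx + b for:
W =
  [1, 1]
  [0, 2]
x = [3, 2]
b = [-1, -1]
y = [4, 3]

Wx = [1×3 + 1×2, 0×3 + 2×2]
   = [5, 4]
y = Wx + b = [5 + -1, 4 + -1] = [4, 3]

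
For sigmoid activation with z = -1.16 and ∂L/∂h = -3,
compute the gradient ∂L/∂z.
∂L/∂z = -0.5451

σ(-1.16) = 0.2387
σ'(-1.16) = σ(-1.16)(1 - σ(-1.16)) = 0.2387 × 0.7613 = 0.1817
∂L/∂z = ∂L/∂h · σ'(z) = -3 × 0.1817 = -0.5451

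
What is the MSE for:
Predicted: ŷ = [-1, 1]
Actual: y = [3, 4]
MSE = 12.5

MSE = (1/2)((-1-3)² + (1-4)²) = (1/2)(16 + 9) = 12.5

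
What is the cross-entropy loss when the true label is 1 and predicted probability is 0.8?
L = 0.2231

L = -1·log(0.8) - 0·log(0.2) = -log(0.8) = 0.2231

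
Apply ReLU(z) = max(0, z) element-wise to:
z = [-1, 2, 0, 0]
h = [0, 2, 0, 0]

ReLU applied element-wise: max(0,-1)=0, max(0,2)=2, max(0,0)=0, max(0,0)=0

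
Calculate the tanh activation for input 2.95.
0.9945

tanh(2.95) = (e^(2.95) - e^(-2.95))/(e^(2.95) + e^(-2.95)) = 0.9945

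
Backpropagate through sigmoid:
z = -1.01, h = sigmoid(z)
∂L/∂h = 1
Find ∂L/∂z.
∂L/∂z = 0.1957

σ(-1.01) = 0.267
σ'(-1.01) = σ(-1.01)(1 - σ(-1.01)) = 0.267 × 0.733 = 0.1957
∂L/∂z = ∂L/∂h · σ'(z) = 1 × 0.1957 = 0.1957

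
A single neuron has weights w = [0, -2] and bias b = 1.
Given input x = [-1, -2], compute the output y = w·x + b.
y = 5

y = (0)(-1) + (-2)(-2) + 1 = 5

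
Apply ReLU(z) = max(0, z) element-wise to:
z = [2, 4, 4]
h = [2, 4, 4]

ReLU applied element-wise: max(0,2)=2, max(0,4)=4, max(0,4)=4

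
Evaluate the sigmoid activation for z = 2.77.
0.941

sigmoid(2.77) = 1/(1 + e^(-2.77)) = 1/(1 + 0.06266) = 0.941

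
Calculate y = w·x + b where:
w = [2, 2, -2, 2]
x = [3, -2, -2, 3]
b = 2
y = 14

y = (2)(3) + (2)(-2) + (-2)(-2) + (2)(3) + 2 = 14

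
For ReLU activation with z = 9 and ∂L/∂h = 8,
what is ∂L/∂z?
∂L/∂z = 8

h = ReLU(9) = 9
Since z > 0: ∂h/∂z = 1
∂L/∂z = ∂L/∂h · ∂h/∂z = 8 × 1 = 8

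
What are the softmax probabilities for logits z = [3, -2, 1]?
p = [0.8756, 0.0059, 0.1185]

exp(z) = [20.09, 0.1353, 2.718]
Sum = 22.94
p = [0.8756, 0.0059, 0.1185]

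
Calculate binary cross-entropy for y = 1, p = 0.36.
L = 1.022

L = -1·log(0.36) - 0·log(0.64) = -log(0.36) = 1.022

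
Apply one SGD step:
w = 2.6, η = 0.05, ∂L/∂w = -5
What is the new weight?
w_new = 2.85

w_new = w - η·∂L/∂w = 2.6 - 0.05×(-5) = 2.6 - (-0.25) = 2.85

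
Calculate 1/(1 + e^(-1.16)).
0.7613

sigmoid(1.16) = 1/(1 + e^(-1.16)) = 1/(1 + 0.3135) = 0.7613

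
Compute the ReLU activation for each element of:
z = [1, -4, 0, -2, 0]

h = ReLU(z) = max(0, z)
h = [1, 0, 0, 0, 0]

ReLU applied element-wise: max(0,1)=1, max(0,-4)=0, max(0,0)=0, max(0,-2)=0, max(0,0)=0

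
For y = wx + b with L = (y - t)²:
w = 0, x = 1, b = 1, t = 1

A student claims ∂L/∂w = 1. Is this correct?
Incorrect

y = (0)(1) + 1 = 1
∂L/∂y = 2(y - t) = 2(1 - 1) = 0
∂y/∂w = x = 1
∂L/∂w = 0 × 1 = 0

Claimed value: 1
Incorrect: The correct gradient is 0.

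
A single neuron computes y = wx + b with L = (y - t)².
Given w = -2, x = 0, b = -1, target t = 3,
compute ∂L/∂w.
∂L/∂w = 0

y = wx + b = (-2)(0) + -1 = -1
∂L/∂y = 2(y - t) = 2(-1 - 3) = -8
∂y/∂w = x = 0
∂L/∂w = ∂L/∂y · ∂y/∂w = -8 × 0 = 0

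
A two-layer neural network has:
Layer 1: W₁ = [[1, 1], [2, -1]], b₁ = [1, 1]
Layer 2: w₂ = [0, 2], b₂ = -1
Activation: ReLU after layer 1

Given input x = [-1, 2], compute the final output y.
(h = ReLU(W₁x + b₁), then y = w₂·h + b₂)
y = -1

Layer 1 pre-activation: z₁ = [2, -3]
After ReLU: h = [2, 0]
Layer 2 output: y = 0×2 + 2×0 + -1 = -1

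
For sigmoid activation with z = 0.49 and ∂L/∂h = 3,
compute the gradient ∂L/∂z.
∂L/∂z = 0.7067

σ(0.49) = 0.6201
σ'(0.49) = σ(0.49)(1 - σ(0.49)) = 0.6201 × 0.3799 = 0.2356
∂L/∂z = ∂L/∂h · σ'(z) = 3 × 0.2356 = 0.7067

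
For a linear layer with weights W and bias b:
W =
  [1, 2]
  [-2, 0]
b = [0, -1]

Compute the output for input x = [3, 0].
y = [3, -7]

Wx = [1×3 + 2×0, -2×3 + 0×0]
   = [3, -6]
y = Wx + b = [3 + 0, -6 + -1] = [3, -7]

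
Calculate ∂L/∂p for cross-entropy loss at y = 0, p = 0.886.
∂L/∂p = 8.772

∂L/∂p = -y/p + (1-y)/(1-p) = 0 + 1/0.114 = 8.772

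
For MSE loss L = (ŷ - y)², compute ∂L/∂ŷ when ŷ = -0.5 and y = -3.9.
∂L/∂ŷ = 6.8

∂L/∂ŷ = 2(ŷ - y) = 2(-0.5 - -3.9) = 2(3.4) = 6.8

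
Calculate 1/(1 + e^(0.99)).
0.2709

sigmoid(-0.99) = 1/(1 + e^(0.99)) = 1/(1 + 2.691) = 0.2709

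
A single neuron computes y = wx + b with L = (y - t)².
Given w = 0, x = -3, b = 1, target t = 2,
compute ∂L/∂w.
∂L/∂w = 6

y = wx + b = (0)(-3) + 1 = 1
∂L/∂y = 2(y - t) = 2(1 - 2) = -2
∂y/∂w = x = -3
∂L/∂w = ∂L/∂y · ∂y/∂w = -2 × -3 = 6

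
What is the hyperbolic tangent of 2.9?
0.994

tanh(2.9) = (e^(2.9) - e^(-2.9))/(e^(2.9) + e^(-2.9)) = 0.994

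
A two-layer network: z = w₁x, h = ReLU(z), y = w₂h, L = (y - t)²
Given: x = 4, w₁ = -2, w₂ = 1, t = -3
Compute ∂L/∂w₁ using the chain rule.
∂L/∂w₁ = 0

Forward pass:
z = w₁x = -2×4 = -8
h = ReLU(-8) = 0
y = w₂h = 1×0 = 0

Backward pass:
∂L/∂y = 2(y - t) = 2(0 - -3) = 6
∂y/∂h = w₂ = 1
∂h/∂z = 0 (ReLU derivative)
∂z/∂w₁ = x = 4

∂L/∂w₁ = 6 × 1 × 0 × 4 = 0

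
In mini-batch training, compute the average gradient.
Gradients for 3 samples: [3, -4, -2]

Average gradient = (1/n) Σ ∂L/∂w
Average gradient = -1

Average = (1/3)(3 + -4 + -2) = -3/3 = -1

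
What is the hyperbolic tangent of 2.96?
0.9946

tanh(2.96) = (e^(2.96) - e^(-2.96))/(e^(2.96) + e^(-2.96)) = 0.9946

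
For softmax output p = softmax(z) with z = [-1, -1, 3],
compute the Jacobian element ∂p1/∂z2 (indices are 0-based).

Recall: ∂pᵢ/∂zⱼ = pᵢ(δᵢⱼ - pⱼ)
∂p1/∂z2 = -0.01704

p = softmax(z) = [0.01767, 0.01767, 0.9647]
p1 = 0.01767, p2 = 0.9647

∂p1/∂z2 = -p1 × p2 = -0.01767 × 0.9647 = -0.01704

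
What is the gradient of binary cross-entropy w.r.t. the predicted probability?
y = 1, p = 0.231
∂L/∂p = -4.329

∂L/∂p = -y/p + (1-y)/(1-p) = -1/0.231 + 0 = -4.329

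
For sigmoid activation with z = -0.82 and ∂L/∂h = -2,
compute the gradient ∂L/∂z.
∂L/∂z = -0.4245

σ(-0.82) = 0.3058
σ'(-0.82) = σ(-0.82)(1 - σ(-0.82)) = 0.3058 × 0.6942 = 0.2123
∂L/∂z = ∂L/∂h · σ'(z) = -2 × 0.2123 = -0.4245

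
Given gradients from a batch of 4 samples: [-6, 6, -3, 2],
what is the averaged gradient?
Average gradient = -0.25

Average = (1/4)(-6 + 6 + -3 + 2) = -1/4 = -0.25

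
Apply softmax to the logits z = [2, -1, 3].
p = [0.2654, 0.0132, 0.7214]

exp(z) = [7.389, 0.3679, 20.09]
Sum = 27.84
p = [0.2654, 0.0132, 0.7214]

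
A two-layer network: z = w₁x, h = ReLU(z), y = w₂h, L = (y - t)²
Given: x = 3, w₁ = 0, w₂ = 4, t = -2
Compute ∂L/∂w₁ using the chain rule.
∂L/∂w₁ = 0

Forward pass:
z = w₁x = 0×3 = 0
h = ReLU(0) = 0
y = w₂h = 4×0 = 0

Backward pass:
∂L/∂y = 2(y - t) = 2(0 - -2) = 4
∂y/∂h = w₂ = 4
∂h/∂z = 0 (ReLU derivative)
∂z/∂w₁ = x = 3

∂L/∂w₁ = 4 × 4 × 0 × 3 = 0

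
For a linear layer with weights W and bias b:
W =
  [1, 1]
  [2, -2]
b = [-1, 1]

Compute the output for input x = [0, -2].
y = [-3, 5]

Wx = [1×0 + 1×-2, 2×0 + -2×-2]
   = [-2, 4]
y = Wx + b = [-2 + -1, 4 + 1] = [-3, 5]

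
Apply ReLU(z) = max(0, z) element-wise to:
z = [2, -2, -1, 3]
h = [2, 0, 0, 3]

ReLU applied element-wise: max(0,2)=2, max(0,-2)=0, max(0,-1)=0, max(0,3)=3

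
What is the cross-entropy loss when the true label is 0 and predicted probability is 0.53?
L = 0.755

L = -0·log(0.53) - 1·log(0.47) = -log(0.47) = 0.755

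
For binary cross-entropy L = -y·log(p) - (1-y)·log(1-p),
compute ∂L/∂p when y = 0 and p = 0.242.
∂L/∂p = 1.319

∂L/∂p = -y/p + (1-y)/(1-p) = 0 + 1/0.758 = 1.319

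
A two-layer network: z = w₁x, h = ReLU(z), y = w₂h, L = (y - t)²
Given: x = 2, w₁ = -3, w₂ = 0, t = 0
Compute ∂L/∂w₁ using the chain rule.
∂L/∂w₁ = 0

Forward pass:
z = w₁x = -3×2 = -6
h = ReLU(-6) = 0
y = w₂h = 0×0 = 0

Backward pass:
∂L/∂y = 2(y - t) = 2(0 - 0) = 0
∂y/∂h = w₂ = 0
∂h/∂z = 0 (ReLU derivative)
∂z/∂w₁ = x = 2

∂L/∂w₁ = 0 × 0 × 0 × 2 = 0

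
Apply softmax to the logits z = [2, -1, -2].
p = [0.9362, 0.0466, 0.0171]

exp(z) = [7.389, 0.3679, 0.1353]
Sum = 7.892
p = [0.9362, 0.0466, 0.0171]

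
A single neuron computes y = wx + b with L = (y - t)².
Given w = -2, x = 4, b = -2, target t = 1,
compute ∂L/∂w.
∂L/∂w = -88

y = wx + b = (-2)(4) + -2 = -10
∂L/∂y = 2(y - t) = 2(-10 - 1) = -22
∂y/∂w = x = 4
∂L/∂w = ∂L/∂y · ∂y/∂w = -22 × 4 = -88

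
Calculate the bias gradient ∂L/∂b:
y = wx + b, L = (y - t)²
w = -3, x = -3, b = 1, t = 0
∂L/∂b = 20

y = wx + b = (-3)(-3) + 1 = 10
∂L/∂y = 2(y - t) = 2(10 - 0) = 20
∂y/∂b = 1
∂L/∂b = ∂L/∂y · ∂y/∂b = 20 × 1 = 20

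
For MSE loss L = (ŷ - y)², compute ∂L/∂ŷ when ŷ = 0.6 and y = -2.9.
∂L/∂ŷ = 7.0

∂L/∂ŷ = 2(ŷ - y) = 2(0.6 - -2.9) = 2(3.5) = 7.0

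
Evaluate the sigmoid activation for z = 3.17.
0.9597

sigmoid(3.17) = 1/(1 + e^(-3.17)) = 1/(1 + 0.042) = 0.9597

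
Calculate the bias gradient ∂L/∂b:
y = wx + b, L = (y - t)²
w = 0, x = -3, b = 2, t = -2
∂L/∂b = 8

y = wx + b = (0)(-3) + 2 = 2
∂L/∂y = 2(y - t) = 2(2 - -2) = 8
∂y/∂b = 1
∂L/∂b = ∂L/∂y · ∂y/∂b = 8 × 1 = 8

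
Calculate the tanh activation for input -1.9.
-0.9562

tanh(-1.9) = (e^(-1.9) - e^(1.9))/(e^(-1.9) + e^(1.9)) = -0.9562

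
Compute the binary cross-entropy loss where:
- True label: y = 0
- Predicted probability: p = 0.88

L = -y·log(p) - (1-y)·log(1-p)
L = 2.12

L = -0·log(0.88) - 1·log(0.12) = -log(0.12) = 2.12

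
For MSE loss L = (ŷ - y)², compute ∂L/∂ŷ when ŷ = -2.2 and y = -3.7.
∂L/∂ŷ = 3.0

∂L/∂ŷ = 2(ŷ - y) = 2(-2.2 - -3.7) = 2(1.5) = 3.0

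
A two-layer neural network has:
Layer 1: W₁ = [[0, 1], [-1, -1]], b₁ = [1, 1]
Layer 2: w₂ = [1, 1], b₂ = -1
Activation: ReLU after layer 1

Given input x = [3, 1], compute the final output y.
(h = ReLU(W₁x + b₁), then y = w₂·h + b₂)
y = 1

Layer 1 pre-activation: z₁ = [2, -3]
After ReLU: h = [2, 0]
Layer 2 output: y = 1×2 + 1×0 + -1 = 1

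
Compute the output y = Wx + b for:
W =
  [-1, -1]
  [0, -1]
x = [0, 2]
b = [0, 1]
y = [-2, -1]

Wx = [-1×0 + -1×2, 0×0 + -1×2]
   = [-2, -2]
y = Wx + b = [-2 + 0, -2 + 1] = [-2, -1]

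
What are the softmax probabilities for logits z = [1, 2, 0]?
p = [0.2447, 0.6652, 0.09]

exp(z) = [2.718, 7.389, 1]
Sum = 11.11
p = [0.2447, 0.6652, 0.09]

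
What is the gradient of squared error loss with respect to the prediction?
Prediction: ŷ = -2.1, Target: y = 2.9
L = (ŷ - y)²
∂L/∂ŷ = -10.0

∂L/∂ŷ = 2(ŷ - y) = 2(-2.1 - 2.9) = 2(-5.0) = -10.0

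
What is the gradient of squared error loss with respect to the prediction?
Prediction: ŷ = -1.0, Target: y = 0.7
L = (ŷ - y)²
∂L/∂ŷ = -3.4

∂L/∂ŷ = 2(ŷ - y) = 2(-1.0 - 0.7) = 2(-1.7) = -3.4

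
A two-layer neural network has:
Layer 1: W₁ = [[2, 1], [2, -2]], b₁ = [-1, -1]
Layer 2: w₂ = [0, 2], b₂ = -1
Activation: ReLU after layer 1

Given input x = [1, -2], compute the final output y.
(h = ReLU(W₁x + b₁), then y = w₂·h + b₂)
y = 9

Layer 1 pre-activation: z₁ = [-1, 5]
After ReLU: h = [0, 5]
Layer 2 output: y = 0×0 + 2×5 + -1 = 9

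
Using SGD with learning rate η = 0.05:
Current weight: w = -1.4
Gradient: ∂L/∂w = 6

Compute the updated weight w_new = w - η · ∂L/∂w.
w_new = -1.7

w_new = w - η·∂L/∂w = -1.4 - 0.05×(6) = -1.4 - (0.3) = -1.7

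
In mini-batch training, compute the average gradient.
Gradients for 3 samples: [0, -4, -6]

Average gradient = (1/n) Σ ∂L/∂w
Average gradient = -3.333

Average = (1/3)(0 + -4 + -6) = -10/3 = -3.333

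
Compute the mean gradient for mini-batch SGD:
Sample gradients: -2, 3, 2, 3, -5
Average gradient = 0.2

Average = (1/5)(-2 + 3 + 2 + 3 + -5) = 1/5 = 0.2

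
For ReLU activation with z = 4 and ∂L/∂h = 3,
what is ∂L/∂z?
∂L/∂z = 3

h = ReLU(4) = 4
Since z > 0: ∂h/∂z = 1
∂L/∂z = ∂L/∂h · ∂h/∂z = 3 × 1 = 3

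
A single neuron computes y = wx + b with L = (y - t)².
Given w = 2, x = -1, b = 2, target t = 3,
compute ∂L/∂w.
∂L/∂w = 6

y = wx + b = (2)(-1) + 2 = 0
∂L/∂y = 2(y - t) = 2(0 - 3) = -6
∂y/∂w = x = -1
∂L/∂w = ∂L/∂y · ∂y/∂w = -6 × -1 = 6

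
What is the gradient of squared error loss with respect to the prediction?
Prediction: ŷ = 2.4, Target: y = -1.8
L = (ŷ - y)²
∂L/∂ŷ = 8.4

∂L/∂ŷ = 2(ŷ - y) = 2(2.4 - -1.8) = 2(4.2) = 8.4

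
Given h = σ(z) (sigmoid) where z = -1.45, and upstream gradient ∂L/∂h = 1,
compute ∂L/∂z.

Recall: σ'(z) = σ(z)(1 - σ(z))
∂L/∂z = 0.1539

σ(-1.45) = 0.19
σ'(-1.45) = σ(-1.45)(1 - σ(-1.45)) = 0.19 × 0.81 = 0.1539
∂L/∂z = ∂L/∂h · σ'(z) = 1 × 0.1539 = 0.1539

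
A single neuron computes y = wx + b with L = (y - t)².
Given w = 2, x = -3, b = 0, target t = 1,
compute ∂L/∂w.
∂L/∂w = 42

y = wx + b = (2)(-3) + 0 = -6
∂L/∂y = 2(y - t) = 2(-6 - 1) = -14
∂y/∂w = x = -3
∂L/∂w = ∂L/∂y · ∂y/∂w = -14 × -3 = 42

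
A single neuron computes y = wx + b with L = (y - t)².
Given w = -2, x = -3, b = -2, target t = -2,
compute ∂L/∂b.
∂L/∂b = 12

y = wx + b = (-2)(-3) + -2 = 4
∂L/∂y = 2(y - t) = 2(4 - -2) = 12
∂y/∂b = 1
∂L/∂b = ∂L/∂y · ∂y/∂b = 12 × 1 = 12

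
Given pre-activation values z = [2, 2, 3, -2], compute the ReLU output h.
h = [2, 2, 3, 0]

ReLU applied element-wise: max(0,2)=2, max(0,2)=2, max(0,3)=3, max(0,-2)=0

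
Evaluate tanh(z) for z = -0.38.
-0.3627

tanh(-0.38) = (e^(-0.38) - e^(0.38))/(e^(-0.38) + e^(0.38)) = -0.3627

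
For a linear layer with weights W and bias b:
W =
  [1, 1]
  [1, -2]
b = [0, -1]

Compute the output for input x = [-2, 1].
y = [-1, -5]

Wx = [1×-2 + 1×1, 1×-2 + -2×1]
   = [-1, -4]
y = Wx + b = [-1 + 0, -4 + -1] = [-1, -5]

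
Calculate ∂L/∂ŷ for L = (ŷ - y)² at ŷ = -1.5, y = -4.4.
∂L/∂ŷ = 5.8

∂L/∂ŷ = 2(ŷ - y) = 2(-1.5 - -4.4) = 2(2.9) = 5.8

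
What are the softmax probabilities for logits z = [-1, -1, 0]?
p = [0.2119, 0.2119, 0.5761]

exp(z) = [0.3679, 0.3679, 1]
Sum = 1.736
p = [0.2119, 0.2119, 0.5761]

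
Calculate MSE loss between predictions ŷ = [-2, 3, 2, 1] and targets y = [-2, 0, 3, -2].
MSE = 4.75

MSE = (1/4)((-2--2)² + (3-0)² + (2-3)² + (1--2)²) = (1/4)(0 + 9 + 1 + 9) = 4.75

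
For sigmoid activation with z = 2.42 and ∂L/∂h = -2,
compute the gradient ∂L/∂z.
∂L/∂z = -0.15

σ(2.42) = 0.9183
σ'(2.42) = σ(2.42)(1 - σ(2.42)) = 0.9183 × 0.08166 = 0.07499
∂L/∂z = ∂L/∂h · σ'(z) = -2 × 0.07499 = -0.15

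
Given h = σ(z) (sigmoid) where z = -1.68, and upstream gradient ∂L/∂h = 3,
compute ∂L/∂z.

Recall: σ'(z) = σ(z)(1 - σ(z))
∂L/∂z = 0.3972

σ(-1.68) = 0.1571
σ'(-1.68) = σ(-1.68)(1 - σ(-1.68)) = 0.1571 × 0.8429 = 0.1324
∂L/∂z = ∂L/∂h · σ'(z) = 3 × 0.1324 = 0.3972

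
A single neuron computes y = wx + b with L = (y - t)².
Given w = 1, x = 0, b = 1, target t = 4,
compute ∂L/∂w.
∂L/∂w = 0

y = wx + b = (1)(0) + 1 = 1
∂L/∂y = 2(y - t) = 2(1 - 4) = -6
∂y/∂w = x = 0
∂L/∂w = ∂L/∂y · ∂y/∂w = -6 × 0 = 0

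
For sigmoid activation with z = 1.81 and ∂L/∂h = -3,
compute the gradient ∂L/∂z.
∂L/∂z = -0.3626

σ(1.81) = 0.8594
σ'(1.81) = σ(1.81)(1 - σ(1.81)) = 0.8594 × 0.1406 = 0.1209
∂L/∂z = ∂L/∂h · σ'(z) = -3 × 0.1209 = -0.3626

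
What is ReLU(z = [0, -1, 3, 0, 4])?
h = [0, 0, 3, 0, 4]

ReLU applied element-wise: max(0,0)=0, max(0,-1)=0, max(0,3)=3, max(0,0)=0, max(0,4)=4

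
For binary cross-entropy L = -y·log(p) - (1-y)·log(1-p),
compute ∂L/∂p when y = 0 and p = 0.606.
∂L/∂p = 2.538

∂L/∂p = -y/p + (1-y)/(1-p) = 0 + 1/0.394 = 2.538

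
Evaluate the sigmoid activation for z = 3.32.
0.9651

sigmoid(3.32) = 1/(1 + e^(-3.32)) = 1/(1 + 0.03615) = 0.9651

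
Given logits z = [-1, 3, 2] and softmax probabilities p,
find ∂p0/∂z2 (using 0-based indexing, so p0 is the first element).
∂p0/∂z2 = -0.003507

p = softmax(z) = [0.01321, 0.7214, 0.2654]
p0 = 0.01321, p2 = 0.2654

∂p0/∂z2 = -p0 × p2 = -0.01321 × 0.2654 = -0.003507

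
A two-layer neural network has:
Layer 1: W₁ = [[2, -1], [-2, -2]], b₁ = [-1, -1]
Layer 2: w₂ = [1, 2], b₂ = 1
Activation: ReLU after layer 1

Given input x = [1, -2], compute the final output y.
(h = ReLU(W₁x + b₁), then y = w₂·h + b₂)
y = 6

Layer 1 pre-activation: z₁ = [3, 1]
After ReLU: h = [3, 1]
Layer 2 output: y = 1×3 + 2×1 + 1 = 6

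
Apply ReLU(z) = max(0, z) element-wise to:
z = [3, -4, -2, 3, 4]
h = [3, 0, 0, 3, 4]

ReLU applied element-wise: max(0,3)=3, max(0,-4)=0, max(0,-2)=0, max(0,3)=3, max(0,4)=4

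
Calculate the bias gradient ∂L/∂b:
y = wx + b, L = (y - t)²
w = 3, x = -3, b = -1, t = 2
∂L/∂b = -24

y = wx + b = (3)(-3) + -1 = -10
∂L/∂y = 2(y - t) = 2(-10 - 2) = -24
∂y/∂b = 1
∂L/∂b = ∂L/∂y · ∂y/∂b = -24 × 1 = -24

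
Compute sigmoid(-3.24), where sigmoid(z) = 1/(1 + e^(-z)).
0.03769

sigmoid(-3.24) = 1/(1 + e^(3.24)) = 1/(1 + 25.53) = 0.03769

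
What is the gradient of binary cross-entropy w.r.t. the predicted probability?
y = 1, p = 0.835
∂L/∂p = -1.198

∂L/∂p = -y/p + (1-y)/(1-p) = -1/0.835 + 0 = -1.198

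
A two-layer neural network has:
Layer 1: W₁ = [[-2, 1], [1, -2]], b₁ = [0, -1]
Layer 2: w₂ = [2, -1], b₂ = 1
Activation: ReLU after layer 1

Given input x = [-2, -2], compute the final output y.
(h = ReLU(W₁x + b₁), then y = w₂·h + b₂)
y = 4

Layer 1 pre-activation: z₁ = [2, 1]
After ReLU: h = [2, 1]
Layer 2 output: y = 2×2 + -1×1 + 1 = 4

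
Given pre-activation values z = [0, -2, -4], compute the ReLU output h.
h = [0, 0, 0]

ReLU applied element-wise: max(0,0)=0, max(0,-2)=0, max(0,-4)=0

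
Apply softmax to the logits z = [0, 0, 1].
p = [0.2119, 0.2119, 0.5761]

exp(z) = [1, 1, 2.718]
Sum = 4.718
p = [0.2119, 0.2119, 0.5761]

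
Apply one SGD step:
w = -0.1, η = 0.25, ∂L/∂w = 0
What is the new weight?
w_new = -0.1

w_new = w - η·∂L/∂w = -0.1 - 0.25×(0) = -0.1 - (0) = -0.1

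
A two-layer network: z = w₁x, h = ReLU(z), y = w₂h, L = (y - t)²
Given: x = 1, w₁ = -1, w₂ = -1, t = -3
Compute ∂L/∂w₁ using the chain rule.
∂L/∂w₁ = 0

Forward pass:
z = w₁x = -1×1 = -1
h = ReLU(-1) = 0
y = w₂h = -1×0 = 0

Backward pass:
∂L/∂y = 2(y - t) = 2(0 - -3) = 6
∂y/∂h = w₂ = -1
∂h/∂z = 0 (ReLU derivative)
∂z/∂w₁ = x = 1

∂L/∂w₁ = 6 × -1 × 0 × 1 = 0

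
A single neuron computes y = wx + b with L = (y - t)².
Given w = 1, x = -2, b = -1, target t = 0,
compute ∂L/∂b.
∂L/∂b = -6

y = wx + b = (1)(-2) + -1 = -3
∂L/∂y = 2(y - t) = 2(-3 - 0) = -6
∂y/∂b = 1
∂L/∂b = ∂L/∂y · ∂y/∂b = -6 × 1 = -6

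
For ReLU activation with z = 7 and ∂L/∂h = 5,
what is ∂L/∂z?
∂L/∂z = 5

h = ReLU(7) = 7
Since z > 0: ∂h/∂z = 1
∂L/∂z = ∂L/∂h · ∂h/∂z = 5 × 1 = 5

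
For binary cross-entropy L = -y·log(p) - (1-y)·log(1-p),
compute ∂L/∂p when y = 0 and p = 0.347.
∂L/∂p = 1.531

∂L/∂p = -y/p + (1-y)/(1-p) = 0 + 1/0.653 = 1.531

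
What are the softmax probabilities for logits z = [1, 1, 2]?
p = [0.2119, 0.2119, 0.5761]

exp(z) = [2.718, 2.718, 7.389]
Sum = 12.83
p = [0.2119, 0.2119, 0.5761]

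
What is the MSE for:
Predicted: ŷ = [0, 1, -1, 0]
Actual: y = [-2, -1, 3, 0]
MSE = 6

MSE = (1/4)((0--2)² + (1--1)² + (-1-3)² + (0-0)²) = (1/4)(4 + 4 + 16 + 0) = 6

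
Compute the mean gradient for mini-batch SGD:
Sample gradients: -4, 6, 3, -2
Average gradient = 0.75

Average = (1/4)(-4 + 6 + 3 + -2) = 3/4 = 0.75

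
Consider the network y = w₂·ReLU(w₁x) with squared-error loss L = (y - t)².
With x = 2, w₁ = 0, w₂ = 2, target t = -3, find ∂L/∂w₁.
∂L/∂w₁ = 0

Forward pass:
z = w₁x = 0×2 = 0
h = ReLU(0) = 0
y = w₂h = 2×0 = 0

Backward pass:
∂L/∂y = 2(y - t) = 2(0 - -3) = 6
∂y/∂h = w₂ = 2
∂h/∂z = 0 (ReLU derivative)
∂z/∂w₁ = x = 2

∂L/∂w₁ = 6 × 2 × 0 × 2 = 0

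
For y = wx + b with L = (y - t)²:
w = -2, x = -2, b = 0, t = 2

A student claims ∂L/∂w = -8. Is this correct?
Correct

y = (-2)(-2) + 0 = 4
∂L/∂y = 2(y - t) = 2(4 - 2) = 4
∂y/∂w = x = -2
∂L/∂w = 4 × -2 = -8

Claimed value: -8
Correct: The correct gradient is -8.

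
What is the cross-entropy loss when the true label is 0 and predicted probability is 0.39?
L = 0.4943

L = -0·log(0.39) - 1·log(0.61) = -log(0.61) = 0.4943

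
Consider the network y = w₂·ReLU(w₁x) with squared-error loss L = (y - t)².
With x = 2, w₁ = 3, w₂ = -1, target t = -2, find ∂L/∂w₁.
∂L/∂w₁ = 16

Forward pass:
z = w₁x = 3×2 = 6
h = ReLU(6) = 6
y = w₂h = -1×6 = -6

Backward pass:
∂L/∂y = 2(y - t) = 2(-6 - -2) = -8
∂y/∂h = w₂ = -1
∂h/∂z = 1 (ReLU derivative)
∂z/∂w₁ = x = 2

∂L/∂w₁ = -8 × -1 × 1 × 2 = 16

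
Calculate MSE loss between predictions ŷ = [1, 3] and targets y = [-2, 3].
MSE = 4.5

MSE = (1/2)((1--2)² + (3-3)²) = (1/2)(9 + 0) = 4.5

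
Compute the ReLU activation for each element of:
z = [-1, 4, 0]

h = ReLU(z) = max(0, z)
h = [0, 4, 0]

ReLU applied element-wise: max(0,-1)=0, max(0,4)=4, max(0,0)=0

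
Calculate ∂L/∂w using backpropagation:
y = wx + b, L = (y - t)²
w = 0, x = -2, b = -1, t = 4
∂L/∂w = 20

y = wx + b = (0)(-2) + -1 = -1
∂L/∂y = 2(y - t) = 2(-1 - 4) = -10
∂y/∂w = x = -2
∂L/∂w = ∂L/∂y · ∂y/∂w = -10 × -2 = 20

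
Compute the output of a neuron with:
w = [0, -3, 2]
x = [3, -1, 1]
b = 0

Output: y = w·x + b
y = 5

y = (0)(3) + (-3)(-1) + (2)(1) + 0 = 5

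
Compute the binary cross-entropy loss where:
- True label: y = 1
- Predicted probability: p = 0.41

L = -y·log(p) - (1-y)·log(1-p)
L = 0.8916

L = -1·log(0.41) - 0·log(0.59) = -log(0.41) = 0.8916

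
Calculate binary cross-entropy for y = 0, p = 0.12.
L = 0.1278

L = -0·log(0.12) - 1·log(0.88) = -log(0.88) = 0.1278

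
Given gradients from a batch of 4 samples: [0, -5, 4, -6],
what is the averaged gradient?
Average gradient = -1.75

Average = (1/4)(0 + -5 + 4 + -6) = -7/4 = -1.75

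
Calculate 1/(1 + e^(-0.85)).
0.7006

sigmoid(0.85) = 1/(1 + e^(-0.85)) = 1/(1 + 0.4274) = 0.7006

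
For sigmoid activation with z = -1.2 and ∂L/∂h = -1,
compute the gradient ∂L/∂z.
∂L/∂z = -0.1779

σ(-1.2) = 0.2315
σ'(-1.2) = σ(-1.2)(1 - σ(-1.2)) = 0.2315 × 0.7685 = 0.1779
∂L/∂z = ∂L/∂h · σ'(z) = -1 × 0.1779 = -0.1779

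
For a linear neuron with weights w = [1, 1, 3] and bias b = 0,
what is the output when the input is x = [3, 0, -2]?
y = -3

y = (1)(3) + (1)(0) + (3)(-2) + 0 = -3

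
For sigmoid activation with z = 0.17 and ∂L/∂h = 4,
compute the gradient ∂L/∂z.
∂L/∂z = 0.9928

σ(0.17) = 0.5424
σ'(0.17) = σ(0.17)(1 - σ(0.17)) = 0.5424 × 0.4576 = 0.2482
∂L/∂z = ∂L/∂h · σ'(z) = 4 × 0.2482 = 0.9928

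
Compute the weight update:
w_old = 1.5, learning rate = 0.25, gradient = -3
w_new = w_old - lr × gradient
w_new = 2.25

w_new = w - η·∂L/∂w = 1.5 - 0.25×(-3) = 1.5 - (-0.75) = 2.25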